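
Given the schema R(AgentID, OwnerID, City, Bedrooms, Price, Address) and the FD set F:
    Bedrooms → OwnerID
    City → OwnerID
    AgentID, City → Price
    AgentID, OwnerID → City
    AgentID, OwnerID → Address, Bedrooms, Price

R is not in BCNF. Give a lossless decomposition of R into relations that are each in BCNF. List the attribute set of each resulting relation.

{Address, AgentID, Bedrooms, City, Price}; {Bedrooms, OwnerID}

Candidate keys of the original relation: {AgentID, Bedrooms}, {AgentID, City}, {AgentID, OwnerID}.
Within {Address, AgentID, Bedrooms, City, OwnerID, Price}: {Bedrooms}⁺ ∩ {Address, AgentID, Bedrooms, City, OwnerID, Price} = {Bedrooms, OwnerID}, not the whole set, so Bedrooms → OwnerID violates BCNF; decompose into {Bedrooms, OwnerID} and {Address, AgentID, Bedrooms, City, Price}.
{Bedrooms, OwnerID} is in BCNF.
{Address, AgentID, Bedrooms, City, Price} is in BCNF.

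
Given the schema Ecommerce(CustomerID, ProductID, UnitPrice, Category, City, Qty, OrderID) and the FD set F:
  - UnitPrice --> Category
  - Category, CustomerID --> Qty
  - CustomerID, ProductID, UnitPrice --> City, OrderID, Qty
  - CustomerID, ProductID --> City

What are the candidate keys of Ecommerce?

{CustomerID, ProductID, UnitPrice}

No FD produces {CustomerID, ProductID, UnitPrice}, so they must be in every candidate key.
{CustomerID, ProductID, UnitPrice} is a candidate key since {CustomerID, ProductID, UnitPrice}⁺ = {Category, City, CustomerID, OrderID, ProductID, Qty, UnitPrice} covers every attribute.
Every other attribute set either contains this one or has a smaller closure.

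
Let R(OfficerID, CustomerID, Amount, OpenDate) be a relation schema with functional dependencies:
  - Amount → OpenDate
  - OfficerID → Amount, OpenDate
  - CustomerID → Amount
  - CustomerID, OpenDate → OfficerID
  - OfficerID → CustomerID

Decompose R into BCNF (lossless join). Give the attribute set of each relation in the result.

Candidate keys of the original relation: {CustomerID}, {OfficerID}.
Within {Amount, CustomerID, OfficerID, OpenDate}: {Amount}⁺ ∩ {Amount, CustomerID, OfficerID, OpenDate} = {Amount, OpenDate}, not the whole set, so Amount → OpenDate violates BCNF; decompose into {Amount, OpenDate} and {Amount, CustomerID, OfficerID}.
{Amount, OpenDate} has no BCNF violation.
{Amount, CustomerID, OfficerID} has no BCNF violation.

{Amount, CustomerID, OfficerID}; {Amount, OpenDate}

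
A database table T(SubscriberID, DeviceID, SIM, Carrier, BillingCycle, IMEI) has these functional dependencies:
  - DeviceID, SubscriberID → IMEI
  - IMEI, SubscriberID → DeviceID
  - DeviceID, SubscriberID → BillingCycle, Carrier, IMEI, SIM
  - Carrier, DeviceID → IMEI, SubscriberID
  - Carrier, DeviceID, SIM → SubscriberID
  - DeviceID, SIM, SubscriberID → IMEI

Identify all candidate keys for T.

{Carrier, DeviceID}⁺ = {BillingCycle, Carrier, DeviceID, IMEI, SIM, SubscriberID} — all of the relation — so {Carrier, DeviceID} is a candidate key.
{DeviceID, SubscriberID}⁺ = {BillingCycle, Carrier, DeviceID, IMEI, SIM, SubscriberID} — all of the relation — so {DeviceID, SubscriberID} is a candidate key.
{IMEI, SubscriberID}⁺ = {BillingCycle, Carrier, DeviceID, IMEI, SIM, SubscriberID} — all of the relation — so {IMEI, SubscriberID} is a candidate key.
No proper subset of any of these is a key, and no other minimal superkey exists.

{Carrier, DeviceID}, {DeviceID, SubscriberID}, {IMEI, SubscriberID}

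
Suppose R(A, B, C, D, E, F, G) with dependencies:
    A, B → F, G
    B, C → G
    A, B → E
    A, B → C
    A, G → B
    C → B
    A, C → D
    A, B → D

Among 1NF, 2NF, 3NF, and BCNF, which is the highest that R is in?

Candidate keys: {A, B}, {A, C}, {A, G}. Prime attributes: {A, B, C, G}.
For B, C → G we have {B, C}⁺ = {B, C, G}; {B, C} is not a superkey, so BCNF fails.
Since {G} ⊆ prime attributes and every other non-superkey FD also has a prime right side, the schema is in 3NF.

3NF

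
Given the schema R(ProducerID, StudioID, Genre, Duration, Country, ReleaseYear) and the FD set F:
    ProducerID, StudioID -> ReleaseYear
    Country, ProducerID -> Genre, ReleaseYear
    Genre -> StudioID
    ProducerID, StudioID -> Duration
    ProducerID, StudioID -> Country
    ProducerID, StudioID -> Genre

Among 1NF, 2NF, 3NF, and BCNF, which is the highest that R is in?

Candidate keys: {Country, ProducerID}, {Genre, ProducerID}, {ProducerID, StudioID}. Prime attributes: {Country, Genre, ProducerID, StudioID}.
Genre -> StudioID: {Genre}⁺ = {Genre, StudioID}, which is not all of the attributes, so the left side is not a superkey — BCNF is violated.
Since {StudioID} ⊆ prime attributes and every other non-superkey FD also has a prime right side, the schema is in 3NF.

3NF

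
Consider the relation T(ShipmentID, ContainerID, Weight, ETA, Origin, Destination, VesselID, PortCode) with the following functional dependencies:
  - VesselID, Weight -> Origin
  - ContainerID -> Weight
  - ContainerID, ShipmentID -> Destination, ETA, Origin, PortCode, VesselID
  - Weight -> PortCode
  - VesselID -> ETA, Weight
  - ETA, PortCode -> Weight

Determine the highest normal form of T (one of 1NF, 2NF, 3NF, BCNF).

1NF

Candidate key: {ContainerID, ShipmentID}. Prime attributes: {ContainerID, ShipmentID}.
For VesselID, Weight -> Origin we have {VesselID, Weight}⁺ = {ETA, Origin, PortCode, VesselID, Weight}; {VesselID, Weight} is not a superkey, so BCNF fails.
VesselID, Weight -> Origin has non-prime {Origin} on the right and a non-superkey on the left, so 3NF fails.
{ContainerID} is a proper subset of the key {ContainerID, ShipmentID}, and {ContainerID}⁺ contains the non-prime attributes {PortCode, Weight} — a partial dependency, so 2NF is violated.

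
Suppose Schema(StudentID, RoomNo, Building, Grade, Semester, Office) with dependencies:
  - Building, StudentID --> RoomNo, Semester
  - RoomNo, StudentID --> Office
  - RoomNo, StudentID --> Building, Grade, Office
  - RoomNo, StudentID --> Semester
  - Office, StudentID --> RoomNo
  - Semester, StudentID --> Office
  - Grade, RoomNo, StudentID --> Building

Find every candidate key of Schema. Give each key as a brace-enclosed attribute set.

{Building, StudentID}, {Office, StudentID}, {RoomNo, StudentID}, {Semester, StudentID}

Attributes never on any right-hand side: {StudentID} — every candidate key must contain it.
{Building, StudentID}⁺ = {Building, Grade, Office, RoomNo, Semester, StudentID} — all of the relation — so {Building, StudentID} is a candidate key.
{Office, StudentID}⁺ = {Building, Grade, Office, RoomNo, Semester, StudentID} — all of the relation — so {Office, StudentID} is a candidate key.
{RoomNo, StudentID}⁺ = {Building, Grade, Office, RoomNo, Semester, StudentID} — all of the relation — so {RoomNo, StudentID} is a candidate key.
{Semester, StudentID}⁺ = {Building, Grade, Office, RoomNo, Semester, StudentID} — all of the relation — so {Semester, StudentID} is a candidate key.
Any other superkey properly contains one of these, so there are no further candidate keys.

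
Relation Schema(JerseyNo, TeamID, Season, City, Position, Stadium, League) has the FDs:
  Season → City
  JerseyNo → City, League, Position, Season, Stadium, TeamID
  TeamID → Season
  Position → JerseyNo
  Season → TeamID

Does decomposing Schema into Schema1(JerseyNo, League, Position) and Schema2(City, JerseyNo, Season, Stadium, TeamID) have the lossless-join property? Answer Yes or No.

Yes

Schema1 ∩ Schema2 = {JerseyNo}; its closure under F is {City, JerseyNo, League, Position, Season, Stadium, TeamID}.
Since Schema1 ⊆ {City, JerseyNo, League, Position, Season, Stadium, TeamID}, the intersection is a superkey of Schema1; the decomposition is lossless.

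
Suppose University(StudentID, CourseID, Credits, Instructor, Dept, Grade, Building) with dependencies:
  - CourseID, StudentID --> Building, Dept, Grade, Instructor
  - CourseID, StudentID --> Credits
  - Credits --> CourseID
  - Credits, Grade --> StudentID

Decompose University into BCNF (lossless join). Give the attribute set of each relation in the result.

Candidate keys of the original relation: {CourseID, StudentID}, {Credits, Grade}, {Credits, StudentID}.
Within {Building, CourseID, Credits, Dept, Grade, Instructor, StudentID}: {Credits}⁺ ∩ {Building, CourseID, Credits, Dept, Grade, Instructor, StudentID} = {CourseID, Credits}, not the whole set, so Credits --> CourseID violates BCNF; decompose into {CourseID, Credits} and {Building, Credits, Dept, Grade, Instructor, StudentID}.
{CourseID, Credits} has no BCNF violation.
{Building, Credits, Dept, Grade, Instructor, StudentID} has no BCNF violation.

{Building, Credits, Dept, Grade, Instructor, StudentID}; {CourseID, Credits}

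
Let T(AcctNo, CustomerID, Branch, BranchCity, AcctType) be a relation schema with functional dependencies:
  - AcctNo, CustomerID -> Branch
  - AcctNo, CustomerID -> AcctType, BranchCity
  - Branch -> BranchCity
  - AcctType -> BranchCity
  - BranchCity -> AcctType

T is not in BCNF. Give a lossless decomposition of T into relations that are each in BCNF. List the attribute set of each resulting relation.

{AcctNo, Branch, CustomerID}; {AcctType, Branch}; {AcctType, BranchCity}

Candidate key of the original relation: {AcctNo, CustomerID}.
{AcctNo, AcctType, Branch, BranchCity, CustomerID}: {Branch} determines {AcctType, Branch, BranchCity} here but is not a superkey — split on Branch -> AcctType, BranchCity, giving {AcctType, Branch, BranchCity} and {AcctNo, Branch, CustomerID}.
{AcctType, Branch, BranchCity}: {AcctType} determines {AcctType, BranchCity} here but is not a superkey — split on AcctType -> BranchCity, giving {AcctType, BranchCity} and {AcctType, Branch}.
{AcctType, BranchCity}: every determinant is a superkey — BCNF.
{AcctType, Branch}: every determinant is a superkey — BCNF.
{AcctNo, Branch, CustomerID}: every determinant is a superkey — BCNF.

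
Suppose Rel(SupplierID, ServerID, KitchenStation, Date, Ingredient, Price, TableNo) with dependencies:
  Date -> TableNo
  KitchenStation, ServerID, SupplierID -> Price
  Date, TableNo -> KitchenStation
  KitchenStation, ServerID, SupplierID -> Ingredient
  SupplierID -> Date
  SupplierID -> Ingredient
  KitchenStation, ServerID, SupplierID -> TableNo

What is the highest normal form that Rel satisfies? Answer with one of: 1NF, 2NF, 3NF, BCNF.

Candidate key: {ServerID, SupplierID}. Prime attributes: {ServerID, SupplierID}.
Date -> TableNo breaks BCNF: {Date}⁺ = {Date, KitchenStation, TableNo}, so {Date} is not a superkey.
Date -> TableNo has non-prime {TableNo} on the right and a non-superkey on the left, so 3NF fails.
The proper key subset {SupplierID} of {ServerID, SupplierID} determines non-prime {Date, Ingredient, KitchenStation, TableNo}, so the relation is not even in 2NF.

1NF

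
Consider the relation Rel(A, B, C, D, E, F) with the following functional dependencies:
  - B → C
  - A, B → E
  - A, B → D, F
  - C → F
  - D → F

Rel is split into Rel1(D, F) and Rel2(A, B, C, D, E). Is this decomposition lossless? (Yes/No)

Common attributes: {D}; their closure is {D, F}.
This includes all of Rel1, so the common attributes are a superkey of Rel1 — the join is lossless.

Yes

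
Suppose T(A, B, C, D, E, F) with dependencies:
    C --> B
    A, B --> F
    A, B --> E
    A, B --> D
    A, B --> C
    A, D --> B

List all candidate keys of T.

{A, B}, {A, C}, {A, D}

No FD produces {A}, so it must be in every candidate key.
Closure of {A, B} is {A, B, C, D, E, F}, the whole schema; {A, B} is a candidate key.
Closure of {A, C} is {A, B, C, D, E, F}, the whole schema; {A, C} is a candidate key.
Closure of {A, D} is {A, B, C, D, E, F}, the whole schema; {A, D} is a candidate key.
These are minimal and exhaustive — every other superkey contains one of them.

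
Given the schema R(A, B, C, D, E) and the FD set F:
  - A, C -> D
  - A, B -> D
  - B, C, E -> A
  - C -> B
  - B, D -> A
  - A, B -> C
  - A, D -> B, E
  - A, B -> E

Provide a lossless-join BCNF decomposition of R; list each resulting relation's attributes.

Candidate keys of the original relation: {A, B}, {A, C}, {A, D}, {B, D}, {C, D}, {C, E}.
In {A, B, C, D, E}, {C} is not a superkey ({C}⁺ restricted to this set is {B, C}), so split on C -> B into {B, C} and {A, C, D, E}.
{B, C} has no BCNF violation.
{A, C, D, E} has no BCNF violation.

{A, C, D, E}; {B, C}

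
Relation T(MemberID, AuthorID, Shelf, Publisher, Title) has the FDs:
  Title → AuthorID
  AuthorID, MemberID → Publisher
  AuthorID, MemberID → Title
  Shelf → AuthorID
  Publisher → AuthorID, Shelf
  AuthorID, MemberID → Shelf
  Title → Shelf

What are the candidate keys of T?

No FD produces {MemberID}, so it must be in every candidate key.
{AuthorID, MemberID}⁺ = {AuthorID, MemberID, Publisher, Shelf, Title} — all of the relation — so {AuthorID, MemberID} is a candidate key.
{MemberID, Publisher}⁺ = {AuthorID, MemberID, Publisher, Shelf, Title} — all of the relation — so {MemberID, Publisher} is a candidate key.
{MemberID, Shelf}⁺ = {AuthorID, MemberID, Publisher, Shelf, Title} — all of the relation — so {MemberID, Shelf} is a candidate key.
{MemberID, Title}⁺ = {AuthorID, MemberID, Publisher, Shelf, Title} — all of the relation — so {MemberID, Title} is a candidate key.
These are minimal and exhaustive — every other superkey contains one of them.

{AuthorID, MemberID}, {MemberID, Publisher}, {MemberID, Shelf}, {MemberID, Title}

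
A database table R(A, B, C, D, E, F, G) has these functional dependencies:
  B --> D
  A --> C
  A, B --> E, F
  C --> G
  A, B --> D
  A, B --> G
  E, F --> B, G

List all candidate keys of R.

No FD produces {A}, so it must be in every candidate key.
{A, B}⁺ = {A, B, C, D, E, F, G}, which is every attribute, so {A, B} is a candidate key.
{A, E, F}⁺ = {A, B, C, D, E, F, G}, which is every attribute, so {A, E, F} is a candidate key.
Any other superkey properly contains one of these, so there are no further candidate keys.

{A, B}, {A, E, F}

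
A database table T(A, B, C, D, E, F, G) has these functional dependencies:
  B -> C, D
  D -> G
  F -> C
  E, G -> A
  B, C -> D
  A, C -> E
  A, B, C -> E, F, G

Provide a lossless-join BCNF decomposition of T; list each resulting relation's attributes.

Candidate keys of the original relation: {A, B}, {B, E}.
Within {A, B, C, D, E, F, G}: {B}⁺ ∩ {A, B, C, D, E, F, G} = {B, C, D, G}, not the whole set, so B -> C, D, G violates BCNF; decompose into {B, C, D, G} and {A, B, E, F}.
Within {B, C, D, G}: {D}⁺ ∩ {B, C, D, G} = {D, G}, not the whole set, so D -> G violates BCNF; decompose into {D, G} and {B, C, D}.
{D, G} is in BCNF.
{B, C, D} is in BCNF.
Within {A, B, E, F}: {A, F}⁺ ∩ {A, B, E, F} = {A, E, F}, not the whole set, so A, F -> E violates BCNF; decompose into {A, E, F} and {A, B, F}.
{A, E, F} is in BCNF.
{A, B, F} is in BCNF.

{A, B, F}; {A, E, F}; {B, C, D}; {D, G}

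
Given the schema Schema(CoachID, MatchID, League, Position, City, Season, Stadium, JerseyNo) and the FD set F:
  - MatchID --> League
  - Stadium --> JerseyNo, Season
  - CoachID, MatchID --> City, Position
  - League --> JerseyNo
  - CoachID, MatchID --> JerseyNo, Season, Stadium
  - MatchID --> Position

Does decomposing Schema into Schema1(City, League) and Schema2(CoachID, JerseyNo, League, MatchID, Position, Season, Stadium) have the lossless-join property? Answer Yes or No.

The shared attributes are {League} and {League}⁺ = {JerseyNo, League}.
The closure covers neither Schema1 nor Schema2 entirely; the join is not lossless.

No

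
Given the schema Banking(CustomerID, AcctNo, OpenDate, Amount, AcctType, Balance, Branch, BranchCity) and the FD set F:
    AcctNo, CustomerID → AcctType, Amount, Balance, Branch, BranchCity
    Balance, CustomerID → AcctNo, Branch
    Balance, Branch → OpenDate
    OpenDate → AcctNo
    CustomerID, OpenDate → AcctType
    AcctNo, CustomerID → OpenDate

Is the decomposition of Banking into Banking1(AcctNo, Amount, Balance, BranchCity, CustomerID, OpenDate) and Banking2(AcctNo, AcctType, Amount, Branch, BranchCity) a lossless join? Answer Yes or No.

No

Common attributes: {AcctNo, Amount, BranchCity}; their closure is {AcctNo, Amount, BranchCity}.
The closure covers neither Banking1 nor Banking2 entirely; the join is not lossless.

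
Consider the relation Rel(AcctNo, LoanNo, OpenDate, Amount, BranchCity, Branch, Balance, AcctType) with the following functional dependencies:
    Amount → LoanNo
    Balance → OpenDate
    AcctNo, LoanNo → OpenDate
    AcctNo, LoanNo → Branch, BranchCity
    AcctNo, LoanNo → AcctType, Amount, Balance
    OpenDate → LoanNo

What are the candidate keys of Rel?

{AcctNo, Amount}, {AcctNo, Balance}, {AcctNo, LoanNo}, {AcctNo, OpenDate}

{AcctNo} never appears on the right of any FD, so every key must include it.
{AcctNo, Amount} is a candidate key since {AcctNo, Amount}⁺ = {AcctNo, AcctType, Amount, Balance, Branch, BranchCity, LoanNo, OpenDate} covers every attribute.
{AcctNo, Balance} is a candidate key since {AcctNo, Balance}⁺ = {AcctNo, AcctType, Amount, Balance, Branch, BranchCity, LoanNo, OpenDate} covers every attribute.
{AcctNo, LoanNo} is a candidate key since {AcctNo, LoanNo}⁺ = {AcctNo, AcctType, Amount, Balance, Branch, BranchCity, LoanNo, OpenDate} covers every attribute.
{AcctNo, OpenDate} is a candidate key since {AcctNo, OpenDate}⁺ = {AcctNo, AcctType, Amount, Balance, Branch, BranchCity, LoanNo, OpenDate} covers every attribute.
Any other superkey properly contains one of these, so there are no further candidate keys.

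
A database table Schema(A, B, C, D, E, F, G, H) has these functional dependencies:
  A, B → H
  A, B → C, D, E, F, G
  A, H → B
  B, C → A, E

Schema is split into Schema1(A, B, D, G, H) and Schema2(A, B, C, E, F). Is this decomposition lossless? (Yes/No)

Yes

Schema1 ∩ Schema2 = {A, B}; its closure under F is {A, B, C, D, E, F, G, H}.
Schema1 is contained in that closure, so Schema1 ∩ Schema2 → Schema1 holds and the join is lossless.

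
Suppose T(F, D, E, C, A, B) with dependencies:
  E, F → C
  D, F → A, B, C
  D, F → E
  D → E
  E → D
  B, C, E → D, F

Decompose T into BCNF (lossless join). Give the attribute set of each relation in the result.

{A, B, C, D, F}; {D, E}

Candidate keys of the original relation: {B, C, D}, {B, C, E}, {D, F}, {E, F}.
Within {A, B, C, D, E, F}: {D}⁺ ∩ {A, B, C, D, E, F} = {D, E}, not the whole set, so D → E violates BCNF; decompose into {D, E} and {A, B, C, D, F}.
{D, E} has no BCNF violation.
{A, B, C, D, F} has no BCNF violation.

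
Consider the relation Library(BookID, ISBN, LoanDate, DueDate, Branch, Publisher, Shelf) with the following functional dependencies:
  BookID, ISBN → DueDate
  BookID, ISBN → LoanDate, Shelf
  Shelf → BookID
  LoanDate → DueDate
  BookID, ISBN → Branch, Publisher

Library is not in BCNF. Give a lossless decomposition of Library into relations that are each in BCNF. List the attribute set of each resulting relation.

Candidate keys of the original relation: {BookID, ISBN}, {ISBN, Shelf}.
In {BookID, Branch, DueDate, ISBN, LoanDate, Publisher, Shelf}, {Shelf} is not a superkey ({Shelf}⁺ restricted to this set is {BookID, Shelf}), so split on Shelf → BookID into {BookID, Shelf} and {Branch, DueDate, ISBN, LoanDate, Publisher, Shelf}.
{BookID, Shelf} has no BCNF violation.
In {Branch, DueDate, ISBN, LoanDate, Publisher, Shelf}, {LoanDate} is not a superkey ({LoanDate}⁺ restricted to this set is {DueDate, LoanDate}), so split on LoanDate → DueDate into {DueDate, LoanDate} and {Branch, ISBN, LoanDate, Publisher, Shelf}.
{DueDate, LoanDate} has no BCNF violation.
{Branch, ISBN, LoanDate, Publisher, Shelf} has no BCNF violation.

{BookID, Shelf}; {Branch, ISBN, LoanDate, Publisher, Shelf}; {DueDate, LoanDate}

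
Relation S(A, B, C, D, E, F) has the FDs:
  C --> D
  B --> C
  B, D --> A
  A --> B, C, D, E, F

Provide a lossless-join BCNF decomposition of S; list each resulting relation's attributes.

{A, B, C, E, F}; {C, D}

Candidate keys of the original relation: {A}, {B}.
{A, B, C, D, E, F}: {C} determines {C, D} here but is not a superkey — split on C --> D, giving {C, D} and {A, B, C, E, F}.
{C, D}: every determinant is a superkey — BCNF.
{A, B, C, E, F}: every determinant is a superkey — BCNF.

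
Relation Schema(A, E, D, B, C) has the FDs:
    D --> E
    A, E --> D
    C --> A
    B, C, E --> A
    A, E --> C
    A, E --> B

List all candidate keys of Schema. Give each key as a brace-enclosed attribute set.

{A, D}, {A, E}, {C, D}, {C, E}

{A, D}⁺ = {A, B, C, D, E}, which is every attribute, so {A, D} is a candidate key.
{A, E}⁺ = {A, B, C, D, E}, which is every attribute, so {A, E} is a candidate key.
{C, D}⁺ = {A, B, C, D, E}, which is every attribute, so {C, D} is a candidate key.
{C, E}⁺ = {A, B, C, D, E}, which is every attribute, so {C, E} is a candidate key.
No proper subset of any of these is a key, and no other minimal superkey exists.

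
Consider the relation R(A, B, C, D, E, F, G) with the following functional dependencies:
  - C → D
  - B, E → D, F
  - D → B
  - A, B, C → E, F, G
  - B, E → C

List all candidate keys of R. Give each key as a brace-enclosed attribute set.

Attributes never on any right-hand side: {A} — every candidate key must contain it.
{A, C}⁺ = {A, B, C, D, E, F, G} — all of the relation — so {A, C} is a candidate key.
{A, B, E}⁺ = {A, B, C, D, E, F, G} — all of the relation — so {A, B, E} is a candidate key.
{A, D, E}⁺ = {A, B, C, D, E, F, G} — all of the relation — so {A, D, E} is a candidate key.
No proper subset of any of these is a key, and no other minimal superkey exists.

{A, B, E}, {A, C}, {A, D, E}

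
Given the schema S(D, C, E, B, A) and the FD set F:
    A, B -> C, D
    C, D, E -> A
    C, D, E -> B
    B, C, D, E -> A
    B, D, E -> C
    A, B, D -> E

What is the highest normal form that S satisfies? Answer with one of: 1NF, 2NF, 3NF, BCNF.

Candidate keys: {A, B}, {B, D, E}, {C, D, E}. Prime attributes: {A, B, C, D, E}.
Every FD has a superkey on the left, so the relation is in BCNF.

BCNF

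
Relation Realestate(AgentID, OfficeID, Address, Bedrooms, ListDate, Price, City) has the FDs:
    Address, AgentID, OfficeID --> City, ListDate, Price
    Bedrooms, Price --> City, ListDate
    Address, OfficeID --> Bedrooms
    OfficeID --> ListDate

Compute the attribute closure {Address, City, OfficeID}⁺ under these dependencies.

{Address, Bedrooms, City, ListDate, OfficeID}

Start with {Address, City, OfficeID}.
Address, OfficeID --> Bedrooms applies; add {Bedrooms} → now {Address, Bedrooms, City, OfficeID}.
OfficeID --> ListDate applies; add {ListDate} → now {Address, Bedrooms, City, ListDate, OfficeID}.
No further FD applies.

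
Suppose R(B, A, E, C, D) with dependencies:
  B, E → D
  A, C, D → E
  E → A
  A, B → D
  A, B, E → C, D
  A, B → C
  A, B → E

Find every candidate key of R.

{B} never appears on the right of any FD, so every key must include it.
{A, B} is a candidate key since {A, B}⁺ = {A, B, C, D, E} covers every attribute.
{B, E} is a candidate key since {B, E}⁺ = {A, B, C, D, E} covers every attribute.
No proper subset of any of these is a key, and no other minimal superkey exists.

{A, B}, {B, E}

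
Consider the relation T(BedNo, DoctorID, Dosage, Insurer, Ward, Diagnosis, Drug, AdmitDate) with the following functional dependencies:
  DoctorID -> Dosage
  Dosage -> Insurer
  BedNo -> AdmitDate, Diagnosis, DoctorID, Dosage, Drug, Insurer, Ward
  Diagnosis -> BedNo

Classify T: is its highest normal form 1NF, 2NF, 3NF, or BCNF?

Candidate keys: {BedNo}, {Diagnosis}. Prime attributes: {BedNo, Diagnosis}.
DoctorID -> Dosage breaks BCNF: {DoctorID}⁺ = {DoctorID, Dosage, Insurer}, so {DoctorID} is not a superkey.
DoctorID -> Dosage determines the non-prime attribute {Dosage} from a non-superkey — 3NF is violated.
Every candidate key is a single attribute, so no partial dependency is possible; 2NF holds.

2NF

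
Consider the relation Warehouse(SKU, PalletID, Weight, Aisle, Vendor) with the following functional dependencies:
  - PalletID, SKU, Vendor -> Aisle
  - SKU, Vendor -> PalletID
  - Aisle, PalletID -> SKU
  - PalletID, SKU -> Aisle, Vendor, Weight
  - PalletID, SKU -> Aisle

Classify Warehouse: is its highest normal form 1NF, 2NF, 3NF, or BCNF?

Candidate keys: {Aisle, PalletID}, {PalletID, SKU}, {SKU, Vendor}. Prime attributes: {Aisle, PalletID, SKU, Vendor}.
Each dependency's left side is a superkey — BCNF holds.

BCNF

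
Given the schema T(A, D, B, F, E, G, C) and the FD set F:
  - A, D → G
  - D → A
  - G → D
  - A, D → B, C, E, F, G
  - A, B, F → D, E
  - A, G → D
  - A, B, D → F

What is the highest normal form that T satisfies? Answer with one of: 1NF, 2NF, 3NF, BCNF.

BCNF

Candidate keys: {A, B, F}, {D}, {G}. Prime attributes: {A, B, D, F, G}.
The left-hand side of every FD is a superkey, so BCNF is satisfied.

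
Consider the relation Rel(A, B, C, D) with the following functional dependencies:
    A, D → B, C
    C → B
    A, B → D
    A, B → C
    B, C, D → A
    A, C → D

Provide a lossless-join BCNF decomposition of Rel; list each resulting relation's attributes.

{A, C, D}; {B, C}

Candidate keys of the original relation: {A, B}, {A, C}, {A, D}, {C, D}.
In {A, B, C, D}, {C} is not a superkey ({C}⁺ restricted to this set is {B, C}), so split on C → B into {B, C} and {A, C, D}.
{B, C} has no BCNF violation.
{A, C, D} has no BCNF violation.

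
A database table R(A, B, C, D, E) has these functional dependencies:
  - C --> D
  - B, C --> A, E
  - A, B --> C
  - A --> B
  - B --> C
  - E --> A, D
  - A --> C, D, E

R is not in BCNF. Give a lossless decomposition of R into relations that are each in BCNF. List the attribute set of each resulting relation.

Candidate keys of the original relation: {A}, {B}, {E}.
Within {A, B, C, D, E}: {C}⁺ ∩ {A, B, C, D, E} = {C, D}, not the whole set, so C --> D violates BCNF; decompose into {C, D} and {A, B, C, E}.
{C, D} has no BCNF violation.
{A, B, C, E} has no BCNF violation.

{A, B, C, E}; {C, D}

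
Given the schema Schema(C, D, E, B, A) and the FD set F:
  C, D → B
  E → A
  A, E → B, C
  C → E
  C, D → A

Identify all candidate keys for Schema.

No FD produces {D}, so it must be in every candidate key.
Closure of {C, D} is {A, B, C, D, E}, the whole schema; {C, D} is a candidate key.
Closure of {D, E} is {A, B, C, D, E}, the whole schema; {D, E} is a candidate key.
Any other superkey properly contains one of these, so there are no further candidate keys.

{C, D}, {D, E}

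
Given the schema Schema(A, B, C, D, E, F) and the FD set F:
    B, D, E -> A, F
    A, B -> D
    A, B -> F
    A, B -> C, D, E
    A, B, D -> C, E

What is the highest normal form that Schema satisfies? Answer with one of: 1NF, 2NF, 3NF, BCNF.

Candidate keys: {A, B}, {B, D, E}. Prime attributes: {A, B, D, E}.
The left-hand side of every FD is a superkey, so BCNF is satisfied.

BCNF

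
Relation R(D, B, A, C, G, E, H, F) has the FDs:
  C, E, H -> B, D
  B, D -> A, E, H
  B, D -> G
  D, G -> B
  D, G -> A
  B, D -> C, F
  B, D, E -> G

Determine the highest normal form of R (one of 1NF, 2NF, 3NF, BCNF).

Candidate keys: {B, D}, {C, E, H}, {D, G}. Prime attributes: {B, C, D, E, G, H}.
Every FD has a superkey on the left, so the relation is in BCNF.

BCNF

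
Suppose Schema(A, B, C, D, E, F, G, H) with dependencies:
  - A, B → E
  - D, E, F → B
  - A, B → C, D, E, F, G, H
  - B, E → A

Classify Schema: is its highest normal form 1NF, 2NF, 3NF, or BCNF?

BCNF

Candidate keys: {A, B}, {B, E}, {D, E, F}. Prime attributes: {A, B, D, E, F}.
Every FD has a superkey on the left, so the relation is in BCNF.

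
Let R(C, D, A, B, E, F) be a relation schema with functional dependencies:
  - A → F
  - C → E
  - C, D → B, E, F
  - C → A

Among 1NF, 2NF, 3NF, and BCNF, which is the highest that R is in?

1NF

Candidate key: {C, D}. Prime attributes: {C, D}.
A → F: {A}⁺ = {A, F}, which is not all of the attributes, so the left side is not a superkey — BCNF is violated.
A → F determines the non-prime attribute {F} from a non-superkey — 3NF is violated.
The proper key subset {C} of {C, D} determines non-prime {A, E, F}, so the relation is not even in 2NF.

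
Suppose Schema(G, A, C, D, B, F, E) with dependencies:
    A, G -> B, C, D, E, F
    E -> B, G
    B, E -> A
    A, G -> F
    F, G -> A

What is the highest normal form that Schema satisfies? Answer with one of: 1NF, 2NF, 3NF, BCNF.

BCNF

Candidate keys: {A, G}, {E}, {F, G}. Prime attributes: {A, E, F, G}.
Every FD has a superkey on the left, so the relation is in BCNF.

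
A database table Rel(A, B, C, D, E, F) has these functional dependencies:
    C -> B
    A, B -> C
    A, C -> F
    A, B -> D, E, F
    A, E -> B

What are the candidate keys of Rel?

{A, B}, {A, C}, {A, E}

Attributes never on any right-hand side: {A} — every candidate key must contain it.
{A, B} is a candidate key since {A, B}⁺ = {A, B, C, D, E, F} covers every attribute.
{A, C} is a candidate key since {A, C}⁺ = {A, B, C, D, E, F} covers every attribute.
{A, E} is a candidate key since {A, E}⁺ = {A, B, C, D, E, F} covers every attribute.
Any other superkey properly contains one of these, so there are no further candidate keys.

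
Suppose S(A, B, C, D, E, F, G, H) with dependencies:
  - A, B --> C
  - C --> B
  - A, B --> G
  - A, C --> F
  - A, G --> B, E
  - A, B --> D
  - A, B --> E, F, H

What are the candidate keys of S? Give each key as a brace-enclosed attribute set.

{A, B}, {A, C}, {A, G}

Attributes never on any right-hand side: {A} — every candidate key must contain it.
Closure of {A, B} is {A, B, C, D, E, F, G, H}, the whole schema; {A, B} is a candidate key.
Closure of {A, C} is {A, B, C, D, E, F, G, H}, the whole schema; {A, C} is a candidate key.
Closure of {A, G} is {A, B, C, D, E, F, G, H}, the whole schema; {A, G} is a candidate key.
Any other superkey properly contains one of these, so there are no further candidate keys.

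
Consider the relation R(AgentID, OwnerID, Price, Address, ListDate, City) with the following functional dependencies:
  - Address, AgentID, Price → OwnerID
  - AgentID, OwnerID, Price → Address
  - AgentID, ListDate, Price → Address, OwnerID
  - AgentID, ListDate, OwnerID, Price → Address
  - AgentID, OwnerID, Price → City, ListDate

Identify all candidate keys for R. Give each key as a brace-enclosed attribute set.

{Address, AgentID, Price}, {AgentID, ListDate, Price}, {AgentID, OwnerID, Price}

Attributes never on any right-hand side: {AgentID, Price} — every candidate key must contain all of them.
{Address, AgentID, Price} is a candidate key since {Address, AgentID, Price}⁺ = {Address, AgentID, City, ListDate, OwnerID, Price} covers every attribute.
{AgentID, ListDate, Price} is a candidate key since {AgentID, ListDate, Price}⁺ = {Address, AgentID, City, ListDate, OwnerID, Price} covers every attribute.
{AgentID, OwnerID, Price} is a candidate key since {AgentID, OwnerID, Price}⁺ = {Address, AgentID, City, ListDate, OwnerID, Price} covers every attribute.
No proper subset of any of these is a key, and no other minimal superkey exists.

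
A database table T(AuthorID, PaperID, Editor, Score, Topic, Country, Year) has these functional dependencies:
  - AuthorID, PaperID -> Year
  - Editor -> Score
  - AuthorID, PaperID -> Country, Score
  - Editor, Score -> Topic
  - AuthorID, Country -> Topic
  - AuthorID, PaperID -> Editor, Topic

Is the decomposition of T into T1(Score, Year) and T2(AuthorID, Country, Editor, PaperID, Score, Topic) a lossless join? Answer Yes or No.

Common attributes: {Score}; their closure is {Score}.
The closure covers neither T1 nor T2 entirely; the join is not lossless.

No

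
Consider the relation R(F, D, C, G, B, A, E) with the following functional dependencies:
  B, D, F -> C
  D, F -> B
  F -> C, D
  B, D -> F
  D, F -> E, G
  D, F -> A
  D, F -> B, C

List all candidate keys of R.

{F}⁺ = {A, B, C, D, E, F, G} — all of the relation — so {F} is a candidate key.
{B, D}⁺ = {A, B, C, D, E, F, G} — all of the relation — so {B, D} is a candidate key.
Any other superkey properly contains one of these, so there are no further candidate keys.

{B, D}, {F}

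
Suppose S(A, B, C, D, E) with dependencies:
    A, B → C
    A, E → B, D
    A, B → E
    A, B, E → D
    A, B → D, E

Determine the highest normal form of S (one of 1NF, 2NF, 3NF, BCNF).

BCNF

Candidate keys: {A, B}, {A, E}. Prime attributes: {A, B, E}.
Every FD has a superkey on the left, so the relation is in BCNF.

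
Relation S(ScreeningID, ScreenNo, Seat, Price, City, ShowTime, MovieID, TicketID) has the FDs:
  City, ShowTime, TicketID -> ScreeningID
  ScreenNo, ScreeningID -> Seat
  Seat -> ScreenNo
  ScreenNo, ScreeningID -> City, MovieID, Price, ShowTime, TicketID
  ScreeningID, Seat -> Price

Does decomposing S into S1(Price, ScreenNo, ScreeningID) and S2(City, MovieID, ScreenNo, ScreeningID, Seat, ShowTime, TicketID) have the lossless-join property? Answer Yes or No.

S1 ∩ S2 = {ScreenNo, ScreeningID}; its closure under F is {City, MovieID, Price, ScreenNo, ScreeningID, Seat, ShowTime, TicketID}.
S1 is contained in that closure, so S1 ∩ S2 -> S1 holds and the join is lossless.

Yes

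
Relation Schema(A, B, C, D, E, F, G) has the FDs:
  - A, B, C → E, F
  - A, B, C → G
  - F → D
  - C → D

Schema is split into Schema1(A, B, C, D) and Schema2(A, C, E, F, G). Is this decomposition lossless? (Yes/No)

The shared attributes are {A, C} and {A, C}⁺ = {A, C, D}.
Schema1 ⊄ {A, C, D} and Schema2 ⊄ {A, C, D}, so the split is lossy.

No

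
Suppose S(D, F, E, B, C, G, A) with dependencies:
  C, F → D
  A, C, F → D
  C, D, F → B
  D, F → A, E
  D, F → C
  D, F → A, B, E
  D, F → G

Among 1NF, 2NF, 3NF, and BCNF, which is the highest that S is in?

Candidate keys: {C, F}, {D, F}. Prime attributes: {C, D, F}.
Each dependency's left side is a superkey — BCNF holds.

BCNF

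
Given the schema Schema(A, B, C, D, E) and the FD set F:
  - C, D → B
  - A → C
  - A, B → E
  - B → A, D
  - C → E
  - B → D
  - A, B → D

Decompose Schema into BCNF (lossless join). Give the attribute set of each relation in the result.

{A, B, D}; {A, C}; {C, E}

Candidate keys of the original relation: {A, D}, {B}, {C, D}.
{A, B, C, D, E}: {A} determines {A, C, E} here but is not a superkey — split on A → C, E, giving {A, C, E} and {A, B, D}.
{A, C, E}: {C} determines {C, E} here but is not a superkey — split on C → E, giving {C, E} and {A, C}.
{C, E} has no BCNF violation.
{A, C} has no BCNF violation.
{A, B, D} has no BCNF violation.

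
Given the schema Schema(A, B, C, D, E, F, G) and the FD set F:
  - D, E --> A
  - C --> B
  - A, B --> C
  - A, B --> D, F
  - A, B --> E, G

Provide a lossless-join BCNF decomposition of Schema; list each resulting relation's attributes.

{A, D, E}; {B, C}; {C, D, E, F, G}

Candidate keys of the original relation: {A, B}, {A, C}, {B, D, E}, {C, D, E}.
Within {A, B, C, D, E, F, G}: {D, E}⁺ ∩ {A, B, C, D, E, F, G} = {A, D, E}, not the whole set, so D, E --> A violates BCNF; decompose into {A, D, E} and {B, C, D, E, F, G}.
{A, D, E} is in BCNF.
Within {B, C, D, E, F, G}: {C}⁺ ∩ {B, C, D, E, F, G} = {B, C}, not the whole set, so C --> B violates BCNF; decompose into {B, C} and {C, D, E, F, G}.
{B, C} is in BCNF.
{C, D, E, F, G} is in BCNF.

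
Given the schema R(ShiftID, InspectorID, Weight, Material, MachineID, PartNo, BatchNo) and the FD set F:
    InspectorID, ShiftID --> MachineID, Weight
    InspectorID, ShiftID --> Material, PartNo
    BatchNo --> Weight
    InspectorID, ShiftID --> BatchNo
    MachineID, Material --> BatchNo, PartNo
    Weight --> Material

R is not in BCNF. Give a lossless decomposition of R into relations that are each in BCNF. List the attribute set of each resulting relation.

{BatchNo, InspectorID, MachineID, ShiftID}; {BatchNo, MachineID, PartNo}; {BatchNo, Weight}; {Material, Weight}

Candidate key of the original relation: {InspectorID, ShiftID}.
{BatchNo, InspectorID, MachineID, Material, PartNo, ShiftID, Weight}: {BatchNo} determines {BatchNo, Material, Weight} here but is not a superkey — split on BatchNo --> Material, Weight, giving {BatchNo, Material, Weight} and {BatchNo, InspectorID, MachineID, PartNo, ShiftID}.
{BatchNo, Material, Weight}: {Weight} determines {Material, Weight} here but is not a superkey — split on Weight --> Material, giving {Material, Weight} and {BatchNo, Weight}.
{Material, Weight} is in BCNF.
{BatchNo, Weight} is in BCNF.
{BatchNo, InspectorID, MachineID, PartNo, ShiftID}: {BatchNo, MachineID} determines {BatchNo, MachineID, PartNo} here but is not a superkey — split on BatchNo, MachineID --> PartNo, giving {BatchNo, MachineID, PartNo} and {BatchNo, InspectorID, MachineID, ShiftID}.
{BatchNo, MachineID, PartNo} is in BCNF.
{BatchNo, InspectorID, MachineID, ShiftID} is in BCNF.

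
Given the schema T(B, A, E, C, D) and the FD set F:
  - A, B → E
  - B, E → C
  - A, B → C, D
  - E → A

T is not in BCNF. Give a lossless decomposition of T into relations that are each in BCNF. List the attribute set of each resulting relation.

{A, E}; {B, C, D, E}

Candidate keys of the original relation: {A, B}, {B, E}.
In {A, B, C, D, E}, {E} is not a superkey ({E}⁺ restricted to this set is {A, E}), so split on E → A into {A, E} and {B, C, D, E}.
{A, E} has no BCNF violation.
{B, C, D, E} has no BCNF violation.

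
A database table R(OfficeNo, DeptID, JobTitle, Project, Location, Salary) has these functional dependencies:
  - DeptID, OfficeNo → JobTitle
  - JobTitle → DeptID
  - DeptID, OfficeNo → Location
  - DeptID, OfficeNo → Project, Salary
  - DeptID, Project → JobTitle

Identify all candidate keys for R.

{DeptID, OfficeNo}, {JobTitle, OfficeNo}

No FD produces {OfficeNo}, so it must be in every candidate key.
{DeptID, OfficeNo}⁺ = {DeptID, JobTitle, Location, OfficeNo, Project, Salary} — all of the relation — so {DeptID, OfficeNo} is a candidate key.
{JobTitle, OfficeNo}⁺ = {DeptID, JobTitle, Location, OfficeNo, Project, Salary} — all of the relation — so {JobTitle, OfficeNo} is a candidate key.
These are minimal and exhaustive — every other superkey contains one of them.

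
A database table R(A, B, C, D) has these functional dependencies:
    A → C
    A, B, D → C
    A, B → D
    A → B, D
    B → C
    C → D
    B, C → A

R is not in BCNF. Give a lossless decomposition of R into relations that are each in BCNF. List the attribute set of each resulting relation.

{A, B, C}; {C, D}

Candidate keys of the original relation: {A}, {B}.
In {A, B, C, D}, {C} is not a superkey ({C}⁺ restricted to this set is {C, D}), so split on C → D into {C, D} and {A, B, C}.
{C, D}: every determinant is a superkey — BCNF.
{A, B, C}: every determinant is a superkey — BCNF.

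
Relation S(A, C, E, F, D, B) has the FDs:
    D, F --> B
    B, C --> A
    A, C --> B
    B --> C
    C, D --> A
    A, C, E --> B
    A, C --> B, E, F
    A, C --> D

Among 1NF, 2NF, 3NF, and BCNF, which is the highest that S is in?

Candidate keys: {A, C}, {B}, {C, D}, {D, F}. Prime attributes: {A, B, C, D, F}.
Each dependency's left side is a superkey — BCNF holds.

BCNF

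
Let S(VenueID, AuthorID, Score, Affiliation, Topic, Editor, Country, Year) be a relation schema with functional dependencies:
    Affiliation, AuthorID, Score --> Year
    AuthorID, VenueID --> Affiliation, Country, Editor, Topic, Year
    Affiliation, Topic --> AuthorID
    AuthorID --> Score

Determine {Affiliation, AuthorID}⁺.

Start with {Affiliation, AuthorID}.
AuthorID --> Score applies; add {Score} → now {Affiliation, AuthorID, Score}.
Affiliation, AuthorID, Score --> Year applies; add {Year} → now {Affiliation, AuthorID, Score, Year}.
No further FD applies.

{Affiliation, AuthorID, Score, Year}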